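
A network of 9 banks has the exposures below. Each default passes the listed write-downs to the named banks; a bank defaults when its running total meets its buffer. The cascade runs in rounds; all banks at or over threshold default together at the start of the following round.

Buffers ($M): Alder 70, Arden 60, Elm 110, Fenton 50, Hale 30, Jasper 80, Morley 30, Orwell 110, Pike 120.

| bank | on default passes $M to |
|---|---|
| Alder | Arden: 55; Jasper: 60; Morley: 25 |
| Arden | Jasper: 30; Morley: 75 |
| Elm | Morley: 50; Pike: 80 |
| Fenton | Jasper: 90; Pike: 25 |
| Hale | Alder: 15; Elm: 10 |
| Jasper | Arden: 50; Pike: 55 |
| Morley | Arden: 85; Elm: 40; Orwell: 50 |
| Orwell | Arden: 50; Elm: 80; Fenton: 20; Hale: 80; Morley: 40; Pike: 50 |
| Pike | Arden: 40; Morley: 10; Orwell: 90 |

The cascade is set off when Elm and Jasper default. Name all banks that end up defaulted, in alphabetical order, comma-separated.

Round 1 — Elm, Jasper default (initial).
  Arden: +50 → 50 < 60
  Morley: +50 → 50 ≥ 30
  Pike: +80+55 → 135 ≥ 120
Round 2 — Morley, Pike default.
  Arden: +85+40 → 175 ≥ 60
  Orwell: +50+90 → 140 ≥ 110
Round 3 — Arden, Orwell default.
  Fenton: +20 → 20 < 50
  Hale: +80 → 80 ≥ 30
Round 4 — Hale defaults.
  Alder: +15 → 15 < 70
No further defaults.

Arden, Elm, Hale, Jasper, Morley, Orwell, Pike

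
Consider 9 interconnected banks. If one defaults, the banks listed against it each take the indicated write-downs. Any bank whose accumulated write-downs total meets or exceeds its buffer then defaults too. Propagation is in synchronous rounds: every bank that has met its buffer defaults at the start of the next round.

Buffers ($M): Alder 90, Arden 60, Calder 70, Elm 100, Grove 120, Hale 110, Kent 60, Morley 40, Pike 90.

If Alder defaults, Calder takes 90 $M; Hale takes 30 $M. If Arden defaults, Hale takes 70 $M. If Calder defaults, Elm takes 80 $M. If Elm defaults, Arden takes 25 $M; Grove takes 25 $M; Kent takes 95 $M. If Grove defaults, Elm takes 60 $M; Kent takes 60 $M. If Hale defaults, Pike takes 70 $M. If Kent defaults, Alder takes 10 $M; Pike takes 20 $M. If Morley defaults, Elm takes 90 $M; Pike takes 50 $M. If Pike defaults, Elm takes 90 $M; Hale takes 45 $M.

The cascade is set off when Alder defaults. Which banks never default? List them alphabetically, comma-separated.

Round 1 — Alder defaults (initial).
  Calder: +90 → 90 ≥ 70
  Hale: +30 → 30 < 110
Round 2 — Calder defaults.
  Elm: +80 → 80 < 100
No further defaults.

Arden, Elm, Grove, Hale, Kent, Morley, Pike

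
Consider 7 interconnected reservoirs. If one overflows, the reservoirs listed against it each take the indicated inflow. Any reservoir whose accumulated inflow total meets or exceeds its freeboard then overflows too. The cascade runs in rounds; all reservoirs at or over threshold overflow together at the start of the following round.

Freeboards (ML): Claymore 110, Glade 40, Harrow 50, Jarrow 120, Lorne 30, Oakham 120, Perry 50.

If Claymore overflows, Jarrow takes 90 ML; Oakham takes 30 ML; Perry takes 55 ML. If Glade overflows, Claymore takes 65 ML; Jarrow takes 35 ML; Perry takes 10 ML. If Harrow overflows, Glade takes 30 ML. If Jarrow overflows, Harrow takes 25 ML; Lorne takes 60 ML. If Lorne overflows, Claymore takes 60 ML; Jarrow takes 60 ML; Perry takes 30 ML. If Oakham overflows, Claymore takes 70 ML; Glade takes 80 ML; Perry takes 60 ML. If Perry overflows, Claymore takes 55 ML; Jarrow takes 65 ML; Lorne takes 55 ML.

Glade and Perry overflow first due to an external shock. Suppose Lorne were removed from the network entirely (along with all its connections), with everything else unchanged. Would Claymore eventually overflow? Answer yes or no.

With Lorne removed:
Round 1 — Glade, Perry overflow (initial).
  Claymore: +65+55 → 120 ≥ 110
  Jarrow: +35+65 → 100 < 120
Round 2 — Claymore overflows.
  Jarrow: +90 → 190 ≥ 120
  Oakham: +30 → 30 < 120
Round 3 — Jarrow overflows.
  Harrow: +25 → 25 < 50
No further overflows.

yes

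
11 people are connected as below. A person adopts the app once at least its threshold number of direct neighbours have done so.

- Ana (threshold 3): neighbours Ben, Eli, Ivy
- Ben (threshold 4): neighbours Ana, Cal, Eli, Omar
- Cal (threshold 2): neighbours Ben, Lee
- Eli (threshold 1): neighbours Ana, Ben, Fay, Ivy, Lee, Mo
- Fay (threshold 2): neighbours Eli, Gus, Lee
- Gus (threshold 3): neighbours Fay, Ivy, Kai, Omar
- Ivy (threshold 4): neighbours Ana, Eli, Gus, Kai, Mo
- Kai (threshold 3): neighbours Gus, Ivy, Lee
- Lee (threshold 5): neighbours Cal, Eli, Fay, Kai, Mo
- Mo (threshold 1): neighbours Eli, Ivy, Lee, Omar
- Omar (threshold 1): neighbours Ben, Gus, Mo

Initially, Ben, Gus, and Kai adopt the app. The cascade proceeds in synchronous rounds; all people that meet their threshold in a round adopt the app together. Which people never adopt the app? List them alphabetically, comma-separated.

Round 1 — Ben, Gus, Kai adopt the app (initial).
Round 2 — checking thresholds:
  Ana: 1 of 3 neighbours < 3, holds.
  Cal: 1 of 2 neighbours < 2, holds.
  Eli: 1 of 6 neighbours ≥ 1, adopts the app.
  Fay: 1 of 3 neighbours < 2, holds.
  Ivy: 2 of 5 neighbours < 4, holds.
  Lee: 1 of 5 neighbours < 5, holds.
  Omar: 2 of 3 neighbours ≥ 1, adopts the app.
Round 3 — checking thresholds:
  Ana: 2 of 3 neighbours < 3, holds.
  Cal: 1 of 2 neighbours < 2, holds.
  Fay: 2 of 3 neighbours ≥ 2, adopts the app.
  Ivy: 3 of 5 neighbours < 4, holds.
  Lee: 2 of 5 neighbours < 5, holds.
  Mo: 2 of 4 neighbours ≥ 1, adopts the app.
Round 4 — checking thresholds:
  Ana: 2 of 3 neighbours < 3, holds.
  Cal: 1 of 2 neighbours < 2, holds.
  Ivy: 4 of 5 neighbours ≥ 4, adopts the app.
  Lee: 4 of 5 neighbours < 5, holds.
Round 5 — checking thresholds:
  Ana: 3 of 3 neighbours ≥ 3, adopts the app.
  Cal: 1 of 2 neighbours < 2, holds.
  Lee: 4 of 5 neighbours < 5, holds.
Round 6 — no new adoptions; cascade stops.

Cal, Lee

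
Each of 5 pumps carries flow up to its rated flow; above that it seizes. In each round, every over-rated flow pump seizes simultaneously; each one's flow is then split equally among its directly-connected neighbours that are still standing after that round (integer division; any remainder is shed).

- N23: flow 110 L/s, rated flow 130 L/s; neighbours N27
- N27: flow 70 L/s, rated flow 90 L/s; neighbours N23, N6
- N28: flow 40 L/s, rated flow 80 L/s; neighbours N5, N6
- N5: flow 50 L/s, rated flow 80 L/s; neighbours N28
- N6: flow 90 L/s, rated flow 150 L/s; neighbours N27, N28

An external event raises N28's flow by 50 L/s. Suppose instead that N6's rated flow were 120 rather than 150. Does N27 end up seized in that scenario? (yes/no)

yes

With N6's rated flow at 120:
Round 1 — N28 at 90 > 80. N28 seizes.
  N28 sheds 90 L/s to N5, N6: 45 each.
    N5: 50+45 = 95 > 80
    N6: 90+45 = 135 > 120
Round 2 — N5, N6 seize.
  N5 sheds 95 L/s: no online neighbours, lost.
  N6 sheds 135 L/s to N27: 135 each.
    N27: 70+135 = 205 > 90
Round 3 — N27 seizes.
  N27 sheds 205 L/s to N23: 205 each.
    N23: 110+205 = 315 > 130
Round 4 — N23 seizes.
  N23 sheds 315 L/s: no online neighbours, lost.
No further seizures.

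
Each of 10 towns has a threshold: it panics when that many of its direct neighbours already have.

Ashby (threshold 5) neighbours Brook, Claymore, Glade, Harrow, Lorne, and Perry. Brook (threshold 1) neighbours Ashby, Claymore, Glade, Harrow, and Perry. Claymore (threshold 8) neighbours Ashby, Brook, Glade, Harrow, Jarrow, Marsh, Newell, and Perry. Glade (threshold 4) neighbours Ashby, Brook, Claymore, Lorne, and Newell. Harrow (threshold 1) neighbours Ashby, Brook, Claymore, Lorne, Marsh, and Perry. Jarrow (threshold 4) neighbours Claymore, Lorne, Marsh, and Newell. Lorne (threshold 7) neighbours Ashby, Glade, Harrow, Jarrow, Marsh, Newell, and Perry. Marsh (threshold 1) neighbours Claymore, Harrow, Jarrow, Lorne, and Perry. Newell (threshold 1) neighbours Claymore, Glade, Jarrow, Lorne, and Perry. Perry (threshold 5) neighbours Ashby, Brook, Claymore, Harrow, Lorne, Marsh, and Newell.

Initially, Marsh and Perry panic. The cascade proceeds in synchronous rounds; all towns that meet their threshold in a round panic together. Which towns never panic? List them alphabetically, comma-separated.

Round 1 — Marsh, Perry panic (initial).
Round 2 — checking thresholds:
  Ashby: 1 of 6 neighbours < 5, below threshold.
  Brook: 1 of 5 neighbours ≥ 1, panics.
  Claymore: 2 of 8 neighbours < 8, below threshold.
  Harrow: 2 of 6 neighbours ≥ 1, panics.
  Jarrow: 1 of 4 neighbours < 4, below threshold.
  Lorne: 2 of 7 neighbours < 7, below threshold.
  Newell: 1 of 5 neighbours ≥ 1, panics.
Round 3 — no new panics; cascade stops.

Ashby, Claymore, Glade, Jarrow, Lorne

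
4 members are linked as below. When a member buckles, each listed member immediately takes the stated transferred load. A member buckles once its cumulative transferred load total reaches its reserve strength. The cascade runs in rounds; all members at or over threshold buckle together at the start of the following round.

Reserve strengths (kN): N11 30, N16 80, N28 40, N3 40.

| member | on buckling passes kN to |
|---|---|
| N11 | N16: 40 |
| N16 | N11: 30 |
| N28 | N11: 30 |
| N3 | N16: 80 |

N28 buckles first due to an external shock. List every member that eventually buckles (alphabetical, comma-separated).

N11, N28

Round 1 — N28 buckles (initial).
  N11: +30 → 30 ≥ 30
Round 2 — N11 buckles.
  N16: +40 → 40 < 80
No further bucklings.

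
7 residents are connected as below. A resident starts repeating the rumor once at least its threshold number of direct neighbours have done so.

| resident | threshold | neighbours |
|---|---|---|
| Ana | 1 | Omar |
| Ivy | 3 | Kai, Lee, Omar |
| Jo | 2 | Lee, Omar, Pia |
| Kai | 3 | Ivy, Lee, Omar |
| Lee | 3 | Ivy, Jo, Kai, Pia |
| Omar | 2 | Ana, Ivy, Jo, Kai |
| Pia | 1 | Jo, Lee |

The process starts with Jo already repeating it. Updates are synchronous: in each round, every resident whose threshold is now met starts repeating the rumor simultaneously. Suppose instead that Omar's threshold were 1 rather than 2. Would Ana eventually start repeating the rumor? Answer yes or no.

With Omar's threshold at 1:
Round 1 — Jo starts repeating the rumor (initial).
Round 2 — checking thresholds:
  Lee: 1 of 4 neighbours < 3, below threshold.
  Omar: 1 of 4 neighbours ≥ 1, starts repeating the rumor.
  Pia: 1 of 2 neighbours ≥ 1, starts repeating the rumor.
Round 3 — checking thresholds:
  Ana: 1 of 1 neighbours ≥ 1, starts repeating the rumor.
  Ivy: 1 of 3 neighbours < 3, below threshold.
  Kai: 1 of 3 neighbours < 3, below threshold.
  Lee: 2 of 4 neighbours < 3, below threshold.
Round 4 — no new spreads; cascade stops.

yes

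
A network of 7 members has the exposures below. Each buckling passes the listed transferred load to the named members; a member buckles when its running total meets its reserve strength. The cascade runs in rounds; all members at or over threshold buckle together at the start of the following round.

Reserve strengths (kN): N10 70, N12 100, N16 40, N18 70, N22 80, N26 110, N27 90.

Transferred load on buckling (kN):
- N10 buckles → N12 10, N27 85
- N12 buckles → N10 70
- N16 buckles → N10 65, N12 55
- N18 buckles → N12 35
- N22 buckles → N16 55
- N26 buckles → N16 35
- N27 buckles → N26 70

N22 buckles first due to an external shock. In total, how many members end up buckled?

2

Round 1 — N22 buckles (initial).
  N16: +55 → 55 ≥ 40
Round 2 — N16 buckles.
  N10: +65 → 65 < 70
  N12: +55 → 55 < 100
No further bucklings.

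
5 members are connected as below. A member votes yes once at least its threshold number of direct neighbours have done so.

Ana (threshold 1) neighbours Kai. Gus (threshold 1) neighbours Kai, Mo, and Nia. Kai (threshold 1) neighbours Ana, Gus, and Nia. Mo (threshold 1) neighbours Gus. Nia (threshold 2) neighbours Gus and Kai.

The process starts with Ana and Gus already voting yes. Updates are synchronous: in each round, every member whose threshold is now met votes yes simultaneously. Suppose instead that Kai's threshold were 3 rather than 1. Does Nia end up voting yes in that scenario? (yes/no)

With Kai's threshold at 3:
Round 1 — Ana, Gus vote yes (initial).
Round 2 — checking thresholds:
  Kai: 2 of 3 neighbours < 3, holds.
  Mo: 1 of 1 neighbours ≥ 1, votes yes.
  Nia: 1 of 2 neighbours < 2, holds.
Round 3 — no new yes votes; cascade stops.

no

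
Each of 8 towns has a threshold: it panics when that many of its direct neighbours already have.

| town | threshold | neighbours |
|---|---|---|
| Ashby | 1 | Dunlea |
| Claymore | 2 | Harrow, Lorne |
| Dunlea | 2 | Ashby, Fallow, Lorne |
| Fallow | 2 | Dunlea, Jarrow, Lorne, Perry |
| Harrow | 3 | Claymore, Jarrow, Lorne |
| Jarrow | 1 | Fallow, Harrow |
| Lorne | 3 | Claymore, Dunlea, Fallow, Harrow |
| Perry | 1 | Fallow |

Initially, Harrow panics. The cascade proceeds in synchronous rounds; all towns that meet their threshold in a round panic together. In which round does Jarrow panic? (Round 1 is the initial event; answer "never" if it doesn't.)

Round 1 — Harrow panics (initial).
Round 2 — checking thresholds:
  Claymore: 1 of 2 neighbours < 2, holds.
  Jarrow: 1 of 2 neighbours ≥ 1, panics.
  Lorne: 1 of 4 neighbours < 3, holds.
Round 3 — no new panics; cascade stops.

2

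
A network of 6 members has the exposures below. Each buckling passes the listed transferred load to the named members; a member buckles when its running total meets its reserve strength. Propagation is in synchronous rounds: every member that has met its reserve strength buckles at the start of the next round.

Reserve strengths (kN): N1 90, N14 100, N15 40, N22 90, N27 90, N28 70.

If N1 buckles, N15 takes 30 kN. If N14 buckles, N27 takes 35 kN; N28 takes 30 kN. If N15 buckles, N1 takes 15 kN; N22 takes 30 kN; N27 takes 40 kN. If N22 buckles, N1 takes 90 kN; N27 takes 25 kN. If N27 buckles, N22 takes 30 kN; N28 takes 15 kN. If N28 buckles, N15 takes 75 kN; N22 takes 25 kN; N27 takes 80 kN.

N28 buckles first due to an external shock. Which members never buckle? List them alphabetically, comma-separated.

Round 1 — N28 buckles (initial).
  N15: +75 → 75 ≥ 40
  N22: +25 → 25 < 90
  N27: +80 → 80 < 90
Round 2 — N15 buckles.
  N1: +15 → 15 < 90
  N22: +30 → 55 < 90
  N27: +40 → 120 ≥ 90
Round 3 — N27 buckles.
  N22: +30 → 85 < 90
No further bucklings.

N1, N14, N22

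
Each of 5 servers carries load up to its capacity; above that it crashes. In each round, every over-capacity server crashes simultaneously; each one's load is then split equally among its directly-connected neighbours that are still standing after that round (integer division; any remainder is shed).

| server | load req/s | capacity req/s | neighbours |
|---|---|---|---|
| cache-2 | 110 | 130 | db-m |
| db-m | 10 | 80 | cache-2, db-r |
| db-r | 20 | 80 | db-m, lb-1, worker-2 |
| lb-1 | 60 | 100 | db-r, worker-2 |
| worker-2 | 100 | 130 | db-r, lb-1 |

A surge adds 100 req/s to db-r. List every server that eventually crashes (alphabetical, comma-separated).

db-r, lb-1, worker-2

Round 1 — db-r at 120 > 80. db-r crashes.
  db-r sheds 120 req/s to db-m, lb-1, worker-2: 40 each.
    db-m: 10+40 = 50 ≤ 80
    lb-1: 60+40 = 100 ≤ 100
    worker-2: 100+40 = 140 > 130
Round 2 — worker-2 crashes.
  worker-2 sheds 140 req/s to lb-1: 140 each.
    lb-1: 100+140 = 240 > 100
Round 3 — lb-1 crashes.
  lb-1 sheds 240 req/s: no online neighbours, lost.
No further crashes.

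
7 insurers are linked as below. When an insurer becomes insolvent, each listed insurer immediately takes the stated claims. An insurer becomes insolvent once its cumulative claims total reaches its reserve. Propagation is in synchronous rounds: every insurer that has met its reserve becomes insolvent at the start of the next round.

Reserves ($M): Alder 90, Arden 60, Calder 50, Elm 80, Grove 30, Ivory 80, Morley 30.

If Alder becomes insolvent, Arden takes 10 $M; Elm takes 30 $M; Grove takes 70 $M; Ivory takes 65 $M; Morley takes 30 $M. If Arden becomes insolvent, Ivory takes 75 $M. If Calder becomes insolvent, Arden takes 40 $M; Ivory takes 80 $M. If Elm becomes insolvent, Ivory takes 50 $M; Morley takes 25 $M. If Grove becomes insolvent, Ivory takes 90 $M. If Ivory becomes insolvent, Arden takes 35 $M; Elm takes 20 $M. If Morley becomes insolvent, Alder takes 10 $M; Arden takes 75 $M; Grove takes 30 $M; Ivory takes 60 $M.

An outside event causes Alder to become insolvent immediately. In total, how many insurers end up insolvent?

Round 1 — Alder becomes insolvent (initial).
  Arden: +10 → 10 < 60
  Elm: +30 → 30 < 80
  Grove: +70 → 70 ≥ 30
  Ivory: +65 → 65 < 80
  Morley: +30 → 30 ≥ 30
Round 2 — Grove, Morley become insolvent.
  Arden: +75 → 85 ≥ 60
  Ivory: +90+60 → 215 ≥ 80
Round 3 — Arden, Ivory become insolvent.
  Elm: +20 → 50 < 80
No further insolvencies.

5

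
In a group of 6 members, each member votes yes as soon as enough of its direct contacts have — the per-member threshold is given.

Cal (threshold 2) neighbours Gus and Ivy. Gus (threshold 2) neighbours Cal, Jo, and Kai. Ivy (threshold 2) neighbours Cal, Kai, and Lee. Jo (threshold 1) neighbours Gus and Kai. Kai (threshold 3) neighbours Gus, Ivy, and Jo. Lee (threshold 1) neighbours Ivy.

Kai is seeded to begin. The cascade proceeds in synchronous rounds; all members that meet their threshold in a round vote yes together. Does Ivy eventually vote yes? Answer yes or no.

Round 1 — Kai votes yes (initial).
Round 2 — checking thresholds:
  Gus: 1 of 3 neighbours < 2, holds.
  Ivy: 1 of 3 neighbours < 2, holds.
  Jo: 1 of 2 neighbours ≥ 1, votes yes.
Round 3 — checking thresholds:
  Gus: 2 of 3 neighbours ≥ 2, votes yes.
  Ivy: 1 of 3 neighbours < 2, holds.
Round 4 — no new yes votes; cascade stops.

no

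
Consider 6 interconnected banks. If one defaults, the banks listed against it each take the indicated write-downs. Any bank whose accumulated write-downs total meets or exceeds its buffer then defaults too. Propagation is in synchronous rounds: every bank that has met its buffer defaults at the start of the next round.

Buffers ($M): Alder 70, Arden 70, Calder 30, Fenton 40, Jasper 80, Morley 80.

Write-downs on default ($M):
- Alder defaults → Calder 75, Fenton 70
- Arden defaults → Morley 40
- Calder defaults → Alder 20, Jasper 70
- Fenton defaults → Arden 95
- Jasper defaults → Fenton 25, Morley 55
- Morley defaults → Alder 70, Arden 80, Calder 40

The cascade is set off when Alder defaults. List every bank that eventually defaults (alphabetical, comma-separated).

Round 1 — Alder defaults (initial).
  Calder: +75 → 75 ≥ 30
  Fenton: +70 → 70 ≥ 40
Round 2 — Calder, Fenton default.
  Arden: +95 → 95 ≥ 70
  Jasper: +70 → 70 < 80
Round 3 — Arden defaults.
  Morley: +40 → 40 < 80
No further defaults.

Alder, Arden, Calder, Fenton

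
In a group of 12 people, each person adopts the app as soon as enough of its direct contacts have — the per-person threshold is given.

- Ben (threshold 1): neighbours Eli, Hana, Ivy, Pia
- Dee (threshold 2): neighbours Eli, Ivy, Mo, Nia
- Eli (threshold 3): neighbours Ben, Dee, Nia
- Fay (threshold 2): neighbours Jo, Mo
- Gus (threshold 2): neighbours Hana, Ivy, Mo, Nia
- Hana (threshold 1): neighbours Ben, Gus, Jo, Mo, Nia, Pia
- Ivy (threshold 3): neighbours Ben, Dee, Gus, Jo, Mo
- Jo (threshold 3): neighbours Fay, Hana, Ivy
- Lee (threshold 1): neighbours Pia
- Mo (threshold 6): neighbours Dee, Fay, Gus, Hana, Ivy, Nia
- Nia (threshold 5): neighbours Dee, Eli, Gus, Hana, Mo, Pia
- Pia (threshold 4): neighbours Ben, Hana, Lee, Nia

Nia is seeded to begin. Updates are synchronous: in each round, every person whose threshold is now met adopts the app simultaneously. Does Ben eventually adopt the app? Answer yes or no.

yes

Round 1 — Nia adopts the app (initial).
Round 2 — checking thresholds:
  Dee: 1 of 4 neighbours < 2, not yet.
  Eli: 1 of 3 neighbours < 3, not yet.
  Gus: 1 of 4 neighbours < 2, not yet.
  Hana: 1 of 6 neighbours ≥ 1, adopts the app.
  Mo: 1 of 6 neighbours < 6, not yet.
  Pia: 1 of 4 neighbours < 4, not yet.
Round 3 — checking thresholds:
  Ben: 1 of 4 neighbours ≥ 1, adopts the app.
  Dee: 1 of 4 neighbours < 2, not yet.
  Eli: 1 of 3 neighbours < 3, not yet.
  Gus: 2 of 4 neighbours ≥ 2, adopts the app.
  Jo: 1 of 3 neighbours < 3, not yet.
  Mo: 2 of 6 neighbours < 6, not yet.
  Pia: 2 of 4 neighbours < 4, not yet.
Round 4 — no new adoptions; cascade stops.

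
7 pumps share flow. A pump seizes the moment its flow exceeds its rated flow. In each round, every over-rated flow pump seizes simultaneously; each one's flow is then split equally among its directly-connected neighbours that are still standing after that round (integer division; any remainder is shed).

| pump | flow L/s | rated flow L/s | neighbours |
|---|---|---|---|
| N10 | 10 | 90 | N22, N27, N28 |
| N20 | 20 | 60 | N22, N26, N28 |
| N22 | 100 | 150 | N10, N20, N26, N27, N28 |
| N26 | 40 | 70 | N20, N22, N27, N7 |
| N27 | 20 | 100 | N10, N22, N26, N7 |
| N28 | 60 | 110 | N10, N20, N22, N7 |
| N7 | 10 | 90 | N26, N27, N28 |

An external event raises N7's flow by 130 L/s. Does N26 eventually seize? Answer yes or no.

Round 1 — N7 at 140 > 90. N7 seizes.
  N7 sheds 140 L/s to N26, N27, N28: 46 each (2 lost).
    N26: 40+46 = 86 > 70
    N27: 20+46 = 66 ≤ 100
    N28: 60+46 = 106 ≤ 110
Round 2 — N26 seizes.
  N26 sheds 86 L/s to N20, N22, N27: 28 each (2 lost).
    N20: 20+28 = 48 ≤ 60
    N22: 100+28 = 128 ≤ 150
    N27: 66+28 = 94 ≤ 100
No further seizures.

yes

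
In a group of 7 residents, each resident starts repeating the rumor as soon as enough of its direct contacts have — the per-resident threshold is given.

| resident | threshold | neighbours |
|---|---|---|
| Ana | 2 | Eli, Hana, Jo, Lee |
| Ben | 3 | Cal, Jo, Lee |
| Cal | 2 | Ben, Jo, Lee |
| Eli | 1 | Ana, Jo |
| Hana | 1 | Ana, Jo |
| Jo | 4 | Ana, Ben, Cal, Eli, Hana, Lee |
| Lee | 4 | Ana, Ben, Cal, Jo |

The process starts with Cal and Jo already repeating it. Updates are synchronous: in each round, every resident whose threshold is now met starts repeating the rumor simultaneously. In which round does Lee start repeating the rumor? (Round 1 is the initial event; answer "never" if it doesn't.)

never

Round 1 — Cal, Jo start repeating the rumor (initial).
Round 2 — checking thresholds:
  Ana: 1 of 4 neighbours < 2, below threshold.
  Ben: 2 of 3 neighbours < 3, below threshold.
  Eli: 1 of 2 neighbours ≥ 1, starts repeating the rumor.
  Hana: 1 of 2 neighbours ≥ 1, starts repeating the rumor.
  Lee: 2 of 4 neighbours < 4, below threshold.
Round 3 — checking thresholds:
  Ana: 3 of 4 neighbours ≥ 2, starts repeating the rumor.
  Ben: 2 of 3 neighbours < 3, below threshold.
  Lee: 2 of 4 neighbours < 4, below threshold.
Round 4 — no new spreads; cascade stops.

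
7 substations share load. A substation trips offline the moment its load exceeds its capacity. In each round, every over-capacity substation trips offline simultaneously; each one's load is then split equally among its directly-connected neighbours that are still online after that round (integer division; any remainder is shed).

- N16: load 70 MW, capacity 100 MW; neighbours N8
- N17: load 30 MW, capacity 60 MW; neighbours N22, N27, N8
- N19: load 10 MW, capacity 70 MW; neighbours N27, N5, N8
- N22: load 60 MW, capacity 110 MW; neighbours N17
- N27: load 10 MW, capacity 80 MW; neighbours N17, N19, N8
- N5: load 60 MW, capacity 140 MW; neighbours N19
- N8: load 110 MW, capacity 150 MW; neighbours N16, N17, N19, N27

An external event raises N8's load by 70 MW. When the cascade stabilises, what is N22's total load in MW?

97

Round 1 — N8 at 180 > 150. N8 trips offline.
  N8 sheds 180 MW to N16, N17, N19, N27: 45 each.
    N16: 70+45 = 115 > 100
    N17: 30+45 = 75 > 60
    N19: 10+45 = 55 ≤ 70
    N27: 10+45 = 55 ≤ 80
Round 2 — N16, N17 trip offline.
  N16 sheds 115 MW: no online neighbours, lost.
  N17 sheds 75 MW to N22, N27: 37 each (1 lost).
    N22: 60+37 = 97 ≤ 110
    N27: 55+37 = 92 > 80
Round 3 — N27 trips offline.
  N27 sheds 92 MW to N19: 92 each.
    N19: 55+92 = 147 > 70
Round 4 — N19 trips offline.
  N19 sheds 147 MW to N5: 147 each.
    N5: 60+147 = 207 > 140
Round 5 — N5 trips offline.
  N5 sheds 207 MW: no online neighbours, lost.
No further trips.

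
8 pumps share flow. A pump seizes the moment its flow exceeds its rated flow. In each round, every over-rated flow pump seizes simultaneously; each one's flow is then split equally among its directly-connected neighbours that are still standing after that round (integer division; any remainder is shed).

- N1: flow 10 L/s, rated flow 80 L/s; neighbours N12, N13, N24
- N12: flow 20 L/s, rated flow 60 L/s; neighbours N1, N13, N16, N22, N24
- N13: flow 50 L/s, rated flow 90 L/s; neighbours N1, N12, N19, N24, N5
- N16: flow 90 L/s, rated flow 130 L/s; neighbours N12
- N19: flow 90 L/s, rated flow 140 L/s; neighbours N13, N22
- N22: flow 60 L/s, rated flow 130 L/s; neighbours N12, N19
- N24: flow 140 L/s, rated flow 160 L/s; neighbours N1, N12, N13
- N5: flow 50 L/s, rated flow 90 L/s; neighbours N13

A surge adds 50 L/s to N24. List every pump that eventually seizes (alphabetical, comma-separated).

Round 1 — N24 at 190 > 160. N24 seizes.
  N24 sheds 190 L/s to N1, N12, N13: 63 each (1 lost).
    N1: 10+63 = 73 ≤ 80
    N12: 20+63 = 83 > 60
    N13: 50+63 = 113 > 90
Round 2 — N12, N13 seize.
  N12 sheds 83 L/s to N1, N16, N22: 27 each (2 lost).
    N1: 73+27 = 100 > 80
    N16: 90+27 = 117 ≤ 130
    N22: 60+27 = 87 ≤ 130
  N13 sheds 113 L/s to N1, N19, N5: 37 each (2 lost).
    N1: 100+37 = 137 > 80
    N19: 90+37 = 127 ≤ 140
    N5: 50+37 = 87 ≤ 90
Round 3 — N1 seizes.
  N1 sheds 137 L/s: no online neighbours, lost.
No further seizures.

N1, N12, N13, N24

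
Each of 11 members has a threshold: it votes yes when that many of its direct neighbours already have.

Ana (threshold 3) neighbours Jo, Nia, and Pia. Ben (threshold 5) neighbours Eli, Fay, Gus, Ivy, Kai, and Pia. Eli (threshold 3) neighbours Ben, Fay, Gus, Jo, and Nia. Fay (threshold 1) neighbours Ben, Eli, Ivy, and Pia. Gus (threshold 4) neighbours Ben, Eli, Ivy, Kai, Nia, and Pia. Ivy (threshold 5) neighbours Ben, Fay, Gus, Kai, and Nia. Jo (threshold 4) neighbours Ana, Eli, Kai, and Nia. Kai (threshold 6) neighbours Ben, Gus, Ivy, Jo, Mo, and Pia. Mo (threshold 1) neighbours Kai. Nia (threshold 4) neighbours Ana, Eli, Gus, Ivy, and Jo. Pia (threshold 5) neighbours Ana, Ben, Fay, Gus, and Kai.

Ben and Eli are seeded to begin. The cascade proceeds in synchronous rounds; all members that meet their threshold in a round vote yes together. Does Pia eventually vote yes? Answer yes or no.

Round 1 — Ben, Eli vote yes (initial).
Round 2 — checking thresholds:
  Fay: 2 of 4 neighbours ≥ 1, votes yes.
  Gus: 2 of 6 neighbours < 4, below threshold.
  Ivy: 1 of 5 neighbours < 5, below threshold.
  Jo: 1 of 4 neighbours < 4, below threshold.
  Kai: 1 of 6 neighbours < 6, below threshold.
  Nia: 1 of 5 neighbours < 4, below threshold.
  Pia: 1 of 5 neighbours < 5, below threshold.
Round 3 — no new yes votes; cascade stops.

no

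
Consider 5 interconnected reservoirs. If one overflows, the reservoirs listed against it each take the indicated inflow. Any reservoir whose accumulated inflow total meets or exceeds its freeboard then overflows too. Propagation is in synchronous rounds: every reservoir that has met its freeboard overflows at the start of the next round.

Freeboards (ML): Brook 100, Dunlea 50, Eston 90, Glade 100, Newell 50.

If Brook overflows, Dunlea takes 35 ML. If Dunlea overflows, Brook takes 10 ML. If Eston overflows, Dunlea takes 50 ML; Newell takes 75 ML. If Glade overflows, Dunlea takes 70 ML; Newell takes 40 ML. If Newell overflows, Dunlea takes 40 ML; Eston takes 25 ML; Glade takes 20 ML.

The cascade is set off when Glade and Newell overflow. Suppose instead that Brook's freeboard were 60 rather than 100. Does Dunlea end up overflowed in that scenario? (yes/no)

With Brook's freeboard at 60:
Round 1 — Glade, Newell overflow (initial).
  Dunlea: +70+40 → 110 ≥ 50
  Eston: +25 → 25 < 90
Round 2 — Dunlea overflows.
  Brook: +10 → 10 < 60
No further overflows.

yes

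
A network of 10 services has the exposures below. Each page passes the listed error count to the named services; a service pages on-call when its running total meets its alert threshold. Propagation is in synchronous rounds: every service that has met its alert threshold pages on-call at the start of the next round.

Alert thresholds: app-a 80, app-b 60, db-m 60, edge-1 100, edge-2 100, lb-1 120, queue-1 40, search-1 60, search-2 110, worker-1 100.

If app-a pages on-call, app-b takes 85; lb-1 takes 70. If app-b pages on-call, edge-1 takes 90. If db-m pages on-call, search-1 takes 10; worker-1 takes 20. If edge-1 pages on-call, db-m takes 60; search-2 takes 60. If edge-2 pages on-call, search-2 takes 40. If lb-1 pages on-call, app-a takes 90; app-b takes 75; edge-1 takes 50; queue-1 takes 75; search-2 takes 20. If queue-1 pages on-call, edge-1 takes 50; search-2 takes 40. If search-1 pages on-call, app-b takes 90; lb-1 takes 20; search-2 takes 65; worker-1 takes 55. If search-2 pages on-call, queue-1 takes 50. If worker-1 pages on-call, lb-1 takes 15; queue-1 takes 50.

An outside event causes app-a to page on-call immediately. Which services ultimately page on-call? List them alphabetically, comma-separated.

Round 1 — app-a pages on-call (initial).
  app-b: +85 → 85 ≥ 60
  lb-1: +70 → 70 < 120
Round 2 — app-b pages on-call.
  edge-1: +90 → 90 < 100
No further pages.

app-a, app-b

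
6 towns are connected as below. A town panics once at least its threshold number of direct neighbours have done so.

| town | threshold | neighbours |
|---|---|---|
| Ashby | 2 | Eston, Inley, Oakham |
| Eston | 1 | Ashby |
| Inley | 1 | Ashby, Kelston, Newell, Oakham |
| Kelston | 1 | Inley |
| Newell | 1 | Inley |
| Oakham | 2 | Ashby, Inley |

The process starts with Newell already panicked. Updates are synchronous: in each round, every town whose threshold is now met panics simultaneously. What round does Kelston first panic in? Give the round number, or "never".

Round 1 — Newell panics (initial).
Round 2 — checking thresholds:
  Inley: 1 of 4 neighbours ≥ 1, panics.
Round 3 — checking thresholds:
  Ashby: 1 of 3 neighbours < 2, not yet.
  Kelston: 1 of 1 neighbours ≥ 1, panics.
  Oakham: 1 of 2 neighbours < 2, not yet.
Round 4 — no new panics; cascade stops.

3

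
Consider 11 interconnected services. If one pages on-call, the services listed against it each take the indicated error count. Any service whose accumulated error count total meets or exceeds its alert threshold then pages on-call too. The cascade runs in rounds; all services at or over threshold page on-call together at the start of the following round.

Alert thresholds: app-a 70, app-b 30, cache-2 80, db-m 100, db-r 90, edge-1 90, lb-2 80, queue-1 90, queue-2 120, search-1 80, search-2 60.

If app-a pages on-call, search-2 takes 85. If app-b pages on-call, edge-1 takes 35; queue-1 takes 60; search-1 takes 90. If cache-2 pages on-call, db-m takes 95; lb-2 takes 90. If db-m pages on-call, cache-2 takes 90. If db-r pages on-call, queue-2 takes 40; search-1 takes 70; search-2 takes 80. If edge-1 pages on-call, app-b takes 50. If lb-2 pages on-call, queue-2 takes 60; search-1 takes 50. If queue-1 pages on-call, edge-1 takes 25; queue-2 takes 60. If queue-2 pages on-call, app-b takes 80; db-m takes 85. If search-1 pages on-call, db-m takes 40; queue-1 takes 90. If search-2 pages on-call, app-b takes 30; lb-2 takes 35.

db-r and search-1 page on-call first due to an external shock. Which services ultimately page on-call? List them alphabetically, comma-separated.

app-b, db-r, queue-1, search-1, search-2

Round 1 — db-r, search-1 page on-call (initial).
  db-m: +40 → 40 < 100
  queue-1: +90 → 90 ≥ 90
  queue-2: +40 → 40 < 120
  search-2: +80 → 80 ≥ 60
Round 2 — queue-1, search-2 page on-call.
  app-b: +30 → 30 ≥ 30
  edge-1: +25 → 25 < 90
  lb-2: +35 → 35 < 80
  queue-2: +60 → 100 < 120
Round 3 — app-b pages on-call.
  edge-1: +35 → 60 < 90
No further pages.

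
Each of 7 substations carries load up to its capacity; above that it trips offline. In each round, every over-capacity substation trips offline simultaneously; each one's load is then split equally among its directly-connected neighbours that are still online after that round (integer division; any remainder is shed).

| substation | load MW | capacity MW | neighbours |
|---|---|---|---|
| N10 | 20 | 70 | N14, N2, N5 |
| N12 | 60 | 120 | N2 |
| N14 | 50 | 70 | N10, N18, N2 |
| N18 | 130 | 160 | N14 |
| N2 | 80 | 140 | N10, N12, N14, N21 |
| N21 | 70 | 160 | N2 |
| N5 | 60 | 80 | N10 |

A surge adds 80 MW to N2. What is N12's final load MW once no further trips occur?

100

Round 1 — N2 at 160 > 140. N2 trips offline.
  N2 sheds 160 MW to N10, N12, N14, N21: 40 each.
    N10: 20+40 = 60 ≤ 70
    N12: 60+40 = 100 ≤ 120
    N14: 50+40 = 90 > 70
    N21: 70+40 = 110 ≤ 160
Round 2 — N14 trips offline.
  N14 sheds 90 MW to N10, N18: 45 each.
    N10: 60+45 = 105 > 70
    N18: 130+45 = 175 > 160
Round 3 — N10, N18 trip offline.
  N10 sheds 105 MW to N5: 105 each.
    N5: 60+105 = 165 > 80
  N18 sheds 175 MW: no online neighbours, lost.
Round 4 — N5 trips offline.
  N5 sheds 165 MW: no online neighbours, lost.
No further trips.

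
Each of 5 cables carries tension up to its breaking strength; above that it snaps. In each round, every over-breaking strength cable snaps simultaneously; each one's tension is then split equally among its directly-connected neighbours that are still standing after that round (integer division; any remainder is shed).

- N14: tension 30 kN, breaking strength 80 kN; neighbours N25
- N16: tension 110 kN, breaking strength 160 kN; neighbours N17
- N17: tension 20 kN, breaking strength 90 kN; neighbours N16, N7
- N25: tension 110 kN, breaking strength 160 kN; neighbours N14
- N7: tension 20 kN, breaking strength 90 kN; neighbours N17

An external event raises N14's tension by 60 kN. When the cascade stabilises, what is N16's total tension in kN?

110

Round 1 — N14 at 90 > 80. N14 snaps.
  N14 sheds 90 kN to N25: 90 each.
    N25: 110+90 = 200 > 160
Round 2 — N25 snaps.
  N25 sheds 200 kN: no online neighbours, lost.
No further breaks.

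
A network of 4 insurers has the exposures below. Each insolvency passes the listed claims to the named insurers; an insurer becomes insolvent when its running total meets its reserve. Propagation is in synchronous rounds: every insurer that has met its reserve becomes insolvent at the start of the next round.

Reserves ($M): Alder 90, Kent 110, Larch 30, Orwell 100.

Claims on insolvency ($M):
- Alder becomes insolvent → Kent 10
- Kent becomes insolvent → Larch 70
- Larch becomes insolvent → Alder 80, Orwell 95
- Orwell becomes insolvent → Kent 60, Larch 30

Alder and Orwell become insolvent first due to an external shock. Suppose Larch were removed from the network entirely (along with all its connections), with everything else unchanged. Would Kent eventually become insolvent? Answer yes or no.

With Larch removed:
Round 1 — Alder, Orwell become insolvent (initial).
  Kent: +10+60 → 70 < 110
No further insolvencies.

no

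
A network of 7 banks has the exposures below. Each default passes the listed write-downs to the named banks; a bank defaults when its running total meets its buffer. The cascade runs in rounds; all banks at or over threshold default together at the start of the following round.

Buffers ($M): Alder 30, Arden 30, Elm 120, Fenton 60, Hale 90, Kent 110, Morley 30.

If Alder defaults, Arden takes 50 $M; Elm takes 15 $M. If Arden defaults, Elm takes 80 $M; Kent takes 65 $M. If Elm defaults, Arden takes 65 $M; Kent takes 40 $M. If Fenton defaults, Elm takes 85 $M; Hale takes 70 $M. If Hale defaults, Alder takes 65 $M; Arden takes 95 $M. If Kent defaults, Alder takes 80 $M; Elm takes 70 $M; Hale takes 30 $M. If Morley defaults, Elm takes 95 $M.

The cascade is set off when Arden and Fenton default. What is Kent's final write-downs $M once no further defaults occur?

105

Round 1 — Arden, Fenton default (initial).
  Elm: +80+85 → 165 ≥ 120
  Hale: +70 → 70 < 90
  Kent: +65 → 65 < 110
Round 2 — Elm defaults.
  Kent: +40 → 105 < 110
No further defaults.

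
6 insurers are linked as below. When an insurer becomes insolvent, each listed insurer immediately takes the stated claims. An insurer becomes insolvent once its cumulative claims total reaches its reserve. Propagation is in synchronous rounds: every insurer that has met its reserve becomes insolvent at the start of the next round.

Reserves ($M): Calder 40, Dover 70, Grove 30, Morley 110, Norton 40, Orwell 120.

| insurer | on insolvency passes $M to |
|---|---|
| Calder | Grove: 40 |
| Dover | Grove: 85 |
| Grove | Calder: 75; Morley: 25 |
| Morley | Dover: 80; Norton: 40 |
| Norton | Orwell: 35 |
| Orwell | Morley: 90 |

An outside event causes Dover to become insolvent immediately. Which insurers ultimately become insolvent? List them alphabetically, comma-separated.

Calder, Dover, Grove

Round 1 — Dover becomes insolvent (initial).
  Grove: +85 → 85 ≥ 30
Round 2 — Grove becomes insolvent.
  Calder: +75 → 75 ≥ 40
  Morley: +25 → 25 < 110
Round 3 — Calder becomes insolvent.
No further insolvencies.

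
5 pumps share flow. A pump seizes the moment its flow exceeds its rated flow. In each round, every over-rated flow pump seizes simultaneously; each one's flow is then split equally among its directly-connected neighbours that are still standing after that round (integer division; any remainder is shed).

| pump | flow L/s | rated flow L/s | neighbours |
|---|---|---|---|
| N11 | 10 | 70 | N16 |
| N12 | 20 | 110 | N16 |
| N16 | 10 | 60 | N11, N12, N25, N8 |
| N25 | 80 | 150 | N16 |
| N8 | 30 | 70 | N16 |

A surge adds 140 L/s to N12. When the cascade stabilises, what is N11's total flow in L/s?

Round 1 — N12 at 160 > 110. N12 seizes.
  N12 sheds 160 L/s to N16: 160 each.
    N16: 10+160 = 170 > 60
Round 2 — N16 seizes.
  N16 sheds 170 L/s to N11, N25, N8: 56 each (2 lost).
    N11: 10+56 = 66 ≤ 70
    N25: 80+56 = 136 ≤ 150
    N8: 30+56 = 86 > 70
Round 3 — N8 seizes.
  N8 sheds 86 L/s: no online neighbours, lost.
No further seizures.

66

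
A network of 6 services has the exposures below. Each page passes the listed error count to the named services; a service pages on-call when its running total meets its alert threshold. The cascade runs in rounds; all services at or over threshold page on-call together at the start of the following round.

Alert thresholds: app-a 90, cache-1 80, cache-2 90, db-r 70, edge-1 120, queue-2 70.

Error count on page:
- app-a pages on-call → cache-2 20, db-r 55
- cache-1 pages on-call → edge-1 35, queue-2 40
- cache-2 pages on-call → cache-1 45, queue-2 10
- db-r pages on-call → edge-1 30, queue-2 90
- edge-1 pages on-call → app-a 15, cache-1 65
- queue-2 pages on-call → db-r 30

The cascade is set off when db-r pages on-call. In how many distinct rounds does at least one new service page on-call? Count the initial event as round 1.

2

Round 1 — db-r pages on-call (initial).
  edge-1: +30 → 30 < 120
  queue-2: +90 → 90 ≥ 70
Round 2 — queue-2 pages on-call.
No further pages.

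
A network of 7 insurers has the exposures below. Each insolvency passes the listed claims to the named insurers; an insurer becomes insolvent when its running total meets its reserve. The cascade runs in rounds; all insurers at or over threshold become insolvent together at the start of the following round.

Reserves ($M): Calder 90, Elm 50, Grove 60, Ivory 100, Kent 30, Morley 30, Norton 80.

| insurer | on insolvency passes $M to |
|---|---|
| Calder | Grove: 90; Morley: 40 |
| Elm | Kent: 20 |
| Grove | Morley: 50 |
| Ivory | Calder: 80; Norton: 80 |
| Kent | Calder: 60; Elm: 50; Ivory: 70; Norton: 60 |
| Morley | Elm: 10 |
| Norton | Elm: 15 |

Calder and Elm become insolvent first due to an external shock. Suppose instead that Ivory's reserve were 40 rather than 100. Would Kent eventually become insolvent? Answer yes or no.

no

With Ivory's reserve at 40:
Round 1 — Calder, Elm become insolvent (initial).
  Grove: +90 → 90 ≥ 60
  Kent: +20 → 20 < 30
  Morley: +40 → 40 ≥ 30
Round 2 — Grove, Morley become insolvent.
No further insolvencies.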